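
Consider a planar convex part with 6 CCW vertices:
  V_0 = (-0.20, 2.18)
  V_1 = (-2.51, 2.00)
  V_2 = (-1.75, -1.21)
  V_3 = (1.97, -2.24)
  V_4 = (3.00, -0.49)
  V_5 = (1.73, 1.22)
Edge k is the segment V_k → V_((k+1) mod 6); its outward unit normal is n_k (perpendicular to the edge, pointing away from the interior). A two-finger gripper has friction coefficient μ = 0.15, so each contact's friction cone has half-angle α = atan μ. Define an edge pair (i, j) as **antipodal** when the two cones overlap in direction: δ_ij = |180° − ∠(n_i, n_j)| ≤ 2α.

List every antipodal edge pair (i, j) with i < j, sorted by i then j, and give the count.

α = atan 0.15 = 8.53°;  2α = 17.06°
n_0 = (-0.0777, +0.9970)
n_1 = (-0.9731, -0.2304)
n_2 = (-0.2668, -0.9637)
n_3 = (+0.8618, -0.5072)
n_4 = (+0.8028, +0.5962)
n_5 = (+0.4454, +0.8954)
  (0,1): δ = 81.14°  ·
  (0,2): δ = 19.93°  ·
  (0,3): δ = 55.06°  ·
  (0,4): δ = 122.15°  ·
  (0,5): δ = 149.10°  ·
  (1,2): δ = 118.80°  ·
  (1,3): δ = 43.80°  ·
  (1,4): δ = 23.28°  ·
  (1,5): δ = 50.23°  ·
  (2,3): δ = 105.00°  ·
  (2,4): δ = 37.92°  ·
  (2,5): δ = 10.97°  ✓
  (3,4): δ = 112.92°  ·
  (3,5): δ = 85.97°  ·
  (4,5): δ = 153.05°  ·
antipodal pairs: 1

count = 1; pairs: (2,5)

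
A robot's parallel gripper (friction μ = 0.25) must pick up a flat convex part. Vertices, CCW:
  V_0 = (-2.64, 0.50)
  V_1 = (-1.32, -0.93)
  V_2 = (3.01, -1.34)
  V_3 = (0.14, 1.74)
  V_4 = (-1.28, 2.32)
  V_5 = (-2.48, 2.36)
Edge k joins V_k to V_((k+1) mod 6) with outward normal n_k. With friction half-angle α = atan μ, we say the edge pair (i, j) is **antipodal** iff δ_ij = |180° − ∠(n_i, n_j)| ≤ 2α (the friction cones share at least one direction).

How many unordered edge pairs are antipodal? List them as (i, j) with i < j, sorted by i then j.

count = 4; pairs: (0,2), (0,3), (1,3), (1,4)

α = atan 0.25 = 14.04°;  2α = 28.07°
n_0 = (-0.7348, -0.6783)
n_1 = (-0.0943, -0.9955)
n_2 = (+0.7316, +0.6817)
n_3 = (+0.3781, +0.9258)
n_4 = (+0.0333, +0.9994)
n_5 = (-0.9963, +0.0857)
  (0,1): δ = 138.12°  ·
  (0,2): δ = 0.27°  ✓
  (0,3): δ = 25.07°  ✓
  (0,4): δ = 45.38°  ·
  (0,5): δ = 132.37°  ·
  (1,2): δ = 41.61°  ·
  (1,3): δ = 16.81°  ✓
  (1,4): δ = 3.50°  ✓
  (1,5): δ = 90.49°  ·
  (2,3): δ = 155.20°  ·
  (2,4): δ = 134.89°  ·
  (2,5): δ = 47.90°  ·
  (3,4): δ = 159.69°  ·
  (3,5): δ = 72.70°  ·
  (4,5): δ = 93.01°  ·
antipodal pairs: 4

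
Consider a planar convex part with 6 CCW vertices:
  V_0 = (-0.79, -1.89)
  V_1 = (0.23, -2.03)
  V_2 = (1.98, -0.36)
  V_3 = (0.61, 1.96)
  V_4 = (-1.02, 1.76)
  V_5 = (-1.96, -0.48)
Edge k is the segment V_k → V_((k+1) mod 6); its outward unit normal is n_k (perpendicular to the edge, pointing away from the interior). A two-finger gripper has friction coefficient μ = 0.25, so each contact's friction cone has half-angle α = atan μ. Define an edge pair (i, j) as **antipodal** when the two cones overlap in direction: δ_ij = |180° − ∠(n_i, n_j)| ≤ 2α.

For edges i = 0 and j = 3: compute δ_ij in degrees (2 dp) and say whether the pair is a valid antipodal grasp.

α = atan 0.25 = 14.04°;  2α = 28.07°
edge 0: e_0 = (+1.02, -0.14);  n_0 = (-0.1360, -0.9907)
edge 3: e_3 = (-1.63, -0.20);  n_3 = (-0.1218, +0.9926)
∠(n_0, n_3) = 165.19°
δ = |180° − 165.19°| = 14.81°
14.81° ≤ 2α = 28.07°  →  valid

δ = 14.81°, valid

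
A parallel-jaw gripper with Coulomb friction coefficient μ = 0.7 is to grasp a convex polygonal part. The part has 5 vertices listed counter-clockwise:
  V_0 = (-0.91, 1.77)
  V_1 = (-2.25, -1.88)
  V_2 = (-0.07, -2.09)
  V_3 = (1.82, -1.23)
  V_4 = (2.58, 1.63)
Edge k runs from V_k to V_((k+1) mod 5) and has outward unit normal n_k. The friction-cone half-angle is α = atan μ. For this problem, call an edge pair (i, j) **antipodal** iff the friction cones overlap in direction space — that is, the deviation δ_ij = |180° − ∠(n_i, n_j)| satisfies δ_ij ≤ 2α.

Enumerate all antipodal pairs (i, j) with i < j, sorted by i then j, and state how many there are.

α = atan 0.7 = 34.99°;  2α = 69.98°
n_0 = (-0.9387, +0.3446)
n_1 = (-0.0959, -0.9954)
n_2 = (+0.4142, -0.9102)
n_3 = (+0.9665, -0.2568)
n_4 = (+0.0401, +0.9992)
  (0,1): δ = 75.34°  ·
  (0,2): δ = 45.37°  ✓
  (0,3): δ = 5.28°  ✓
  (0,4): δ = 107.86°  ·
  (1,2): δ = 150.03°  ·
  (1,3): δ = 99.38°  ·
  (1,4): δ = 3.21°  ✓
  (2,3): δ = 129.35°  ·
  (2,4): δ = 26.76°  ✓
  (3,4): δ = 77.42°  ·
antipodal pairs: 4

count = 4; pairs: (0,2), (0,3), (1,4), (2,4)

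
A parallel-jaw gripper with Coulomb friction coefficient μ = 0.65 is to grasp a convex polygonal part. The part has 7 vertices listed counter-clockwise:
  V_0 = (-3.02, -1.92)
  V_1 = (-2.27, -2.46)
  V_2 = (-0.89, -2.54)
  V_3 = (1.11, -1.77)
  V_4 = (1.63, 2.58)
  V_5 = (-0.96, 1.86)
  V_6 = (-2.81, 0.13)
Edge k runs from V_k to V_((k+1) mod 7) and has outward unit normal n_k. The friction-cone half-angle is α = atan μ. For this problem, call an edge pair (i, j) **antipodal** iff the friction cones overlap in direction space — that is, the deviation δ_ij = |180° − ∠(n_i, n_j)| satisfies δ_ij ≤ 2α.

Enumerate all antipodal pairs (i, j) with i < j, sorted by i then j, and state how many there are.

α = atan 0.65 = 33.02°;  2α = 66.05°
n_0 = (-0.5843, -0.8115)
n_1 = (-0.0579, -0.9983)
n_2 = (+0.3593, -0.9332)
n_3 = (+0.9929, -0.1187)
n_4 = (-0.2678, +0.9635)
n_5 = (-0.6830, +0.7304)
n_6 = (-0.9948, +0.1019)
  (0,1): δ = 147.56°  ·
  (0,2): δ = 123.19°  ·
  (0,3): δ = 61.06°  ✓
  (0,4): δ = 51.29°  ✓
  (0,5): δ = 78.83°  ·
  (0,6): δ = 119.90°  ·
  (1,2): δ = 155.63°  ·
  (1,3): δ = 93.50°  ·
  (1,4): δ = 18.85°  ✓
  (1,5): δ = 46.40°  ✓
  (1,6): δ = 87.47°  ·
  (2,3): δ = 117.87°  ·
  (2,4): δ = 5.52°  ✓
  (2,5): δ = 22.02°  ✓
  (2,6): δ = 63.09°  ✓
  (3,4): δ = 67.65°  ·
  (3,5): δ = 40.10°  ✓
  (3,6): δ = 0.97°  ✓
  (4,5): δ = 152.46°  ·
  (4,6): δ = 111.38°  ·
  (5,6): δ = 138.93°  ·
antipodal pairs: 9

count = 9; pairs: (0,3), (0,4), (1,4), (1,5), (2,4), (2,5), (2,6), (3,5), (3,6)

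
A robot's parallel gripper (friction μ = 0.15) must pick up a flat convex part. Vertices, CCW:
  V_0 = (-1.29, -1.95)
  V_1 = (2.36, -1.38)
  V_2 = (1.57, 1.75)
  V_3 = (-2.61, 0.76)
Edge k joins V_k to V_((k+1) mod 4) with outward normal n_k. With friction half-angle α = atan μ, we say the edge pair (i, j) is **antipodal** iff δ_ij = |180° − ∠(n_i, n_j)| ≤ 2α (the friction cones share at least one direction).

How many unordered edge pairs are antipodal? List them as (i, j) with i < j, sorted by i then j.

α = atan 0.15 = 8.53°;  2α = 17.06°
n_0 = (+0.1543, -0.9880)
n_1 = (+0.9696, +0.2447)
n_2 = (-0.2305, +0.9731)
n_3 = (-0.8990, -0.4379)
  (0,1): δ = 84.71°  ·
  (0,2): δ = 4.45°  ✓
  (0,3): δ = 107.09°  ·
  (1,2): δ = 90.84°  ·
  (1,3): δ = 11.80°  ✓
  (2,3): δ = 77.35°  ·
antipodal pairs: 2

count = 2; pairs: (0,2), (1,3)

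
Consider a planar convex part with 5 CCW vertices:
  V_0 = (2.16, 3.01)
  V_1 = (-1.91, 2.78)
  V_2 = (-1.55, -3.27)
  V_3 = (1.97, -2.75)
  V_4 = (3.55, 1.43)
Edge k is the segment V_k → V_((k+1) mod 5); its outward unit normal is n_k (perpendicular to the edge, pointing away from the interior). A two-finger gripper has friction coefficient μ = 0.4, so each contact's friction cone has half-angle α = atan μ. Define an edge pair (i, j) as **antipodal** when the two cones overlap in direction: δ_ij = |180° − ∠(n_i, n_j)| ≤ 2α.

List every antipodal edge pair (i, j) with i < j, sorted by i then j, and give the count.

α = atan 0.4 = 21.80°;  2α = 43.60°
n_0 = (-0.0564, +0.9984)
n_1 = (-0.9982, -0.0594)
n_2 = (+0.1461, -0.9893)
n_3 = (+0.9354, -0.3536)
n_4 = (+0.7508, +0.6605)
  (0,1): δ = 89.83°  ·
  (0,2): δ = 5.17°  ✓
  (0,3): δ = 66.06°  ·
  (0,4): δ = 128.11°  ·
  (1,2): δ = 85.00°  ·
  (1,3): δ = 24.11°  ✓
  (1,4): δ = 37.93°  ✓
  (2,3): δ = 119.11°  ·
  (2,4): δ = 57.06°  ·
  (3,4): δ = 117.95°  ·
antipodal pairs: 3

count = 3; pairs: (0,2), (1,3), (1,4)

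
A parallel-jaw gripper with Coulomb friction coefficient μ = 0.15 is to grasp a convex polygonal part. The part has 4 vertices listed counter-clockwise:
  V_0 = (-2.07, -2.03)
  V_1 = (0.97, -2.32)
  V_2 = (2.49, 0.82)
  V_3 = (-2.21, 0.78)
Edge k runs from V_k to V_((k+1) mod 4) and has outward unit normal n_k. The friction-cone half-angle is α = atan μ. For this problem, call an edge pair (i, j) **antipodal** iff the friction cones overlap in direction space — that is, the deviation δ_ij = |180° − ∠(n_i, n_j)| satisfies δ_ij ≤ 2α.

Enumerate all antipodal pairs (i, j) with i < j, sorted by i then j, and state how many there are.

count = 1; pairs: (0,2)

α = atan 0.15 = 8.53°;  2α = 17.06°
n_0 = (-0.0950, -0.9955)
n_1 = (+0.9001, -0.4357)
n_2 = (-0.0085, +1.0000)
n_3 = (-0.9988, -0.0498)
  (0,1): δ = 110.38°  ·
  (0,2): δ = 5.94°  ✓
  (0,3): δ = 98.30°  ·
  (1,2): δ = 63.68°  ·
  (1,3): δ = 28.68°  ·
  (2,3): δ = 87.64°  ·
antipodal pairs: 1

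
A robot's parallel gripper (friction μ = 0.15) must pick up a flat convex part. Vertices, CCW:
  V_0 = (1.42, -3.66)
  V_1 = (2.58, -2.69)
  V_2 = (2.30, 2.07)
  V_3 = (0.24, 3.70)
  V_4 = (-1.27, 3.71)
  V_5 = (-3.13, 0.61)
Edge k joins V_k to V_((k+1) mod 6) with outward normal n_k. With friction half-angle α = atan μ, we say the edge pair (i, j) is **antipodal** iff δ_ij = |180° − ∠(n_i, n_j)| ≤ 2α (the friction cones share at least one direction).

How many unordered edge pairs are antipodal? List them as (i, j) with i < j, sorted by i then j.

α = atan 0.15 = 8.53°;  2α = 17.06°
n_0 = (+0.6415, -0.7671)
n_1 = (+0.9983, +0.0587)
n_2 = (+0.6205, +0.7842)
n_3 = (+0.0066, +1.0000)
n_4 = (-0.8575, +0.5145)
n_5 = (-0.6843, -0.7292)
  (0,1): δ = 126.54°  ·
  (0,2): δ = 78.26°  ·
  (0,3): δ = 40.28°  ·
  (0,4): δ = 19.13°  ·
  (0,5): δ = 96.92°  ·
  (1,2): δ = 131.72°  ·
  (1,3): δ = 93.75°  ·
  (1,4): δ = 34.33°  ·
  (1,5): δ = 43.45°  ·
  (2,3): δ = 142.03°  ·
  (2,4): δ = 82.61°  ·
  (2,5): δ = 4.83°  ✓
  (3,4): δ = 120.58°  ·
  (3,5): δ = 42.80°  ·
  (4,5): δ = 102.22°  ·
antipodal pairs: 1

count = 1; pairs: (2,5)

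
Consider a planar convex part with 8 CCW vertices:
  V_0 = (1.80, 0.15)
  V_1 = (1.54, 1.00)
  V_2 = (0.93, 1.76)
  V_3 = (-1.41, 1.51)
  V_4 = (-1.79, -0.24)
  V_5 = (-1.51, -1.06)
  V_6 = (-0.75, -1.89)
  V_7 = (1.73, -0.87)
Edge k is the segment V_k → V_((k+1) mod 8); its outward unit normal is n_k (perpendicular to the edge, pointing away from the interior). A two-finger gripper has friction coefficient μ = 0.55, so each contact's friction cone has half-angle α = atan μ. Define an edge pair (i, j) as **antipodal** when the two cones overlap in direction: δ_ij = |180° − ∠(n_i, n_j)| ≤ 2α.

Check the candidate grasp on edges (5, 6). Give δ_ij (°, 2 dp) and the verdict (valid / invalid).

α = atan 0.55 = 28.81°;  2α = 57.62°
edge 5: e_5 = (+0.76, -0.83);  n_5 = (-0.7375, -0.6753)
edge 6: e_6 = (+2.48, +1.02);  n_6 = (+0.3804, -0.9248)
∠(n_5, n_6) = 69.88°
δ = |180° − 69.88°| = 110.12°
110.12° > 2α = 57.62°  →  invalid

δ = 110.12°, invalid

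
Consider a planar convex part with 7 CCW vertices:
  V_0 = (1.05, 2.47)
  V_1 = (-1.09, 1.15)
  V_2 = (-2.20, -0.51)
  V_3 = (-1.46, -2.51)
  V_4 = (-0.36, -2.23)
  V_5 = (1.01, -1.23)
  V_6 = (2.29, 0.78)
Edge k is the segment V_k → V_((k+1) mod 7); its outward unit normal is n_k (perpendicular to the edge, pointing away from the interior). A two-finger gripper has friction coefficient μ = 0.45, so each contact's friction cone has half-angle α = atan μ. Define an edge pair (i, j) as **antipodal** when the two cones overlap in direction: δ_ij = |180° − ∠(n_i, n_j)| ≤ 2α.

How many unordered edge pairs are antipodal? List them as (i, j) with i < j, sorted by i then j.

α = atan 0.45 = 24.23°;  2α = 48.46°
n_0 = (-0.5250, +0.8511)
n_1 = (-0.8313, +0.5559)
n_2 = (-0.9379, -0.3470)
n_3 = (+0.2467, -0.9691)
n_4 = (+0.5896, -0.8077)
n_5 = (+0.8435, -0.5371)
n_6 = (+0.8063, +0.5916)
  (0,1): δ = 155.44°  ·
  (0,2): δ = 101.36°  ·
  (0,3): δ = 17.39°  ✓
  (0,4): δ = 4.46°  ✓
  (0,5): δ = 25.84°  ✓
  (0,6): δ = 94.60°  ·
  (1,2): δ = 125.93°  ·
  (1,3): δ = 41.95°  ✓
  (1,4): δ = 20.10°  ✓
  (1,5): δ = 1.28°  ✓
  (1,6): δ = 70.04°  ·
  (2,3): δ = 96.02°  ·
  (2,4): δ = 74.18°  ·
  (2,5): δ = 52.79°  ·
  (2,6): δ = 15.96°  ✓
  (3,4): δ = 158.15°  ·
  (3,5): δ = 136.77°  ·
  (3,6): δ = 68.01°  ·
  (4,5): δ = 158.62°  ·
  (4,6): δ = 89.86°  ·
  (5,6): δ = 111.24°  ·
antipodal pairs: 7

count = 7; pairs: (0,3), (0,4), (0,5), (1,3), (1,4), (1,5), (2,6)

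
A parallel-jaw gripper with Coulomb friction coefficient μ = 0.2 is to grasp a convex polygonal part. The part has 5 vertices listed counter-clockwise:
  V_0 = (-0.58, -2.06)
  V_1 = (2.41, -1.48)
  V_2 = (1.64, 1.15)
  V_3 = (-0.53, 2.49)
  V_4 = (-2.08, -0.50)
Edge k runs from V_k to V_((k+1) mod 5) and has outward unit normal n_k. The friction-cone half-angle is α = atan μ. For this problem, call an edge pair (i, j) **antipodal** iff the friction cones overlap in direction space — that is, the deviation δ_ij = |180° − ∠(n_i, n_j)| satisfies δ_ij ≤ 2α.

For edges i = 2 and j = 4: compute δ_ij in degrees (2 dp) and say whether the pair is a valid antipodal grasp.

α = atan 0.2 = 11.31°;  2α = 22.62°
edge 2: e_2 = (-2.17, +1.34);  n_2 = (+0.5254, +0.8508)
edge 4: e_4 = (+1.50, -1.56);  n_4 = (-0.7208, -0.6931)
∠(n_2, n_4) = 165.57°
δ = |180° − 165.57°| = 14.43°
14.43° ≤ 2α = 22.62°  →  valid

δ = 14.43°, valid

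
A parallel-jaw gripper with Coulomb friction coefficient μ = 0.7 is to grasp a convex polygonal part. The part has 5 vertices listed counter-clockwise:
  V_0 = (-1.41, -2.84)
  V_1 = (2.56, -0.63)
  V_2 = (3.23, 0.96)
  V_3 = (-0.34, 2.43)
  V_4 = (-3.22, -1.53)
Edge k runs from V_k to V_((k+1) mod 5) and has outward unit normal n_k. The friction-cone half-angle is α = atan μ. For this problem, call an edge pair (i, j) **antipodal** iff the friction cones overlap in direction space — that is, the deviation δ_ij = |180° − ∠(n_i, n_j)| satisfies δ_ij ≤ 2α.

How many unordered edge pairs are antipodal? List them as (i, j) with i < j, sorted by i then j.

count = 4; pairs: (0,2), (0,3), (1,3), (2,4)

α = atan 0.7 = 34.99°;  2α = 69.98°
n_0 = (+0.4864, -0.8737)
n_1 = (+0.9215, -0.3883)
n_2 = (+0.3807, +0.9247)
n_3 = (-0.8087, +0.5882)
n_4 = (-0.5863, -0.8101)
  (0,1): δ = 141.95°  ·
  (0,2): δ = 51.48°  ✓
  (0,3): δ = 24.87°  ✓
  (0,4): δ = 115.00°  ·
  (1,2): δ = 89.53°  ·
  (1,3): δ = 13.18°  ✓
  (1,4): δ = 76.95°  ·
  (2,3): δ = 103.65°  ·
  (2,4): δ = 13.52°  ✓
  (3,4): δ = 89.87°  ·
antipodal pairs: 4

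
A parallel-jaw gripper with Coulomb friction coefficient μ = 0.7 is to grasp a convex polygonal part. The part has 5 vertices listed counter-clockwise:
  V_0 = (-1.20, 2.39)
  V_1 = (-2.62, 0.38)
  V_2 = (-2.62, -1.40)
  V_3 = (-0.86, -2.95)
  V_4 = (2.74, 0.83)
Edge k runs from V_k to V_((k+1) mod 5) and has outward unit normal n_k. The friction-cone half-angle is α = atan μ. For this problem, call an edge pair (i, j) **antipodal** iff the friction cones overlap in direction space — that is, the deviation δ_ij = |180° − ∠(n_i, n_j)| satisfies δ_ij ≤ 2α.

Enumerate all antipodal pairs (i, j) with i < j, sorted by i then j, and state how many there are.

α = atan 0.7 = 34.99°;  2α = 69.98°
n_0 = (-0.8167, +0.5770)
n_1 = (-1.0000, -0.0000)
n_2 = (-0.6609, -0.7505)
n_3 = (+0.7241, -0.6897)
n_4 = (+0.3681, +0.9298)
  (0,1): δ = 144.76°  ·
  (0,2): δ = 96.13°  ·
  (0,3): δ = 8.36°  ✓
  (0,4): δ = 103.64°  ·
  (1,2): δ = 131.37°  ·
  (1,3): δ = 43.60°  ✓
  (1,4): δ = 68.40°  ✓
  (2,3): δ = 92.23°  ·
  (2,4): δ = 19.77°  ✓
  (3,4): δ = 68.00°  ✓
antipodal pairs: 5

count = 5; pairs: (0,3), (1,3), (1,4), (2,4), (3,4)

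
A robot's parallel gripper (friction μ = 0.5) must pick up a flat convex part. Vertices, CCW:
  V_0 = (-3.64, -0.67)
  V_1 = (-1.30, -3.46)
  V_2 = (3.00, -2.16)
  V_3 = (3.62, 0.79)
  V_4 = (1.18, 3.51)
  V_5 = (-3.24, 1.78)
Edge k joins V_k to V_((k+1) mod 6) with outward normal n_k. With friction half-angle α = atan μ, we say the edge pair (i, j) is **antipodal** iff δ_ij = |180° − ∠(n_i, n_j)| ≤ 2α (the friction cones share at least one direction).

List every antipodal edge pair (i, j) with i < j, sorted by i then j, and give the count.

count = 5; pairs: (0,2), (0,3), (1,4), (2,5), (3,5)

α = atan 0.5 = 26.57°;  2α = 53.13°
n_0 = (-0.7662, -0.6426)
n_1 = (+0.2894, -0.9572)
n_2 = (+0.9786, -0.2057)
n_3 = (+0.7444, +0.6678)
n_4 = (-0.3645, +0.9312)
n_5 = (-0.9869, +0.1611)
  (0,1): δ = 113.17°  ·
  (0,2): δ = 51.86°  ✓
  (0,3): δ = 1.91°  ✓
  (0,4): δ = 71.39°  ·
  (0,5): δ = 130.74°  ·
  (1,2): δ = 118.69°  ·
  (1,3): δ = 64.93°  ·
  (1,4): δ = 4.55°  ✓
  (1,5): δ = 63.91°  ·
  (2,3): δ = 126.24°  ·
  (2,4): δ = 56.76°  ·
  (2,5): δ = 2.60°  ✓
  (3,4): δ = 110.52°  ·
  (3,5): δ = 51.17°  ✓
  (4,5): δ = 120.65°  ·
antipodal pairs: 5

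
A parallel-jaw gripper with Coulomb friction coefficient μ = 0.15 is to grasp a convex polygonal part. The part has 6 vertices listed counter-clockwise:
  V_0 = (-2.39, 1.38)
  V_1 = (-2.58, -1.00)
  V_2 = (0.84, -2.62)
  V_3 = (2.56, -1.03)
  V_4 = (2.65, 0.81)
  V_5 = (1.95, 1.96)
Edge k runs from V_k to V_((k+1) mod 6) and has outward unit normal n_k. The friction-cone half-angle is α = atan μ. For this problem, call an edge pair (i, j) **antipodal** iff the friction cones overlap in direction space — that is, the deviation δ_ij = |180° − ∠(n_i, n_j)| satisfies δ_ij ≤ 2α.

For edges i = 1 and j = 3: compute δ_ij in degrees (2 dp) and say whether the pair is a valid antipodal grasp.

α = atan 0.15 = 8.53°;  2α = 17.06°
edge 1: e_1 = (+3.42, -1.62);  n_1 = (-0.4281, -0.9037)
edge 3: e_3 = (+0.09, +1.84);  n_3 = (+0.9988, -0.0489)
∠(n_1, n_3) = 112.55°
δ = |180° − 112.55°| = 67.45°
67.45° > 2α = 17.06°  →  invalid

δ = 67.45°, invalid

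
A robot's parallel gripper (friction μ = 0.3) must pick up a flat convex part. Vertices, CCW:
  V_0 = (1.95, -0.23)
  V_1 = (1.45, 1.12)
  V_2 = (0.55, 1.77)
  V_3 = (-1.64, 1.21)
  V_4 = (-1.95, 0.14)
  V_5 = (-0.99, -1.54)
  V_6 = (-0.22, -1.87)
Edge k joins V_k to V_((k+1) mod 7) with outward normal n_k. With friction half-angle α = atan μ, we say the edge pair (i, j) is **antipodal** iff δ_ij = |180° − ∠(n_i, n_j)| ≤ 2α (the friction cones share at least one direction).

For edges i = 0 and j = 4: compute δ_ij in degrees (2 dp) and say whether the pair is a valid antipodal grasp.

δ = 9.42°, valid

α = atan 0.3 = 16.70°;  2α = 33.40°
edge 0: e_0 = (-0.50, +1.35);  n_0 = (+0.9377, +0.3473)
edge 4: e_4 = (+0.96, -1.68);  n_4 = (-0.8682, -0.4961)
∠(n_0, n_4) = 170.58°
δ = |180° − 170.58°| = 9.42°
9.42° ≤ 2α = 33.40°  →  valid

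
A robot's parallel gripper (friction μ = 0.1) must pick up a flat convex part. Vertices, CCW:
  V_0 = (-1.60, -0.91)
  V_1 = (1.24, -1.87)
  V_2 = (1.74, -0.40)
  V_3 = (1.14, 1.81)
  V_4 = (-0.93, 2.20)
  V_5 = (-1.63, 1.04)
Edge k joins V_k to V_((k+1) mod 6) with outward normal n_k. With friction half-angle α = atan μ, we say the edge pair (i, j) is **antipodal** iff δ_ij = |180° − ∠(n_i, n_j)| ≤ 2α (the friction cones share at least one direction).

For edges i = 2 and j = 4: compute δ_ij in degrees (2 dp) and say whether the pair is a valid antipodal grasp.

α = atan 0.1 = 5.71°;  2α = 11.42°
edge 2: e_2 = (-0.60, +2.21);  n_2 = (+0.9651, +0.2620)
edge 4: e_4 = (-0.70, -1.16);  n_4 = (-0.8562, +0.5167)
∠(n_2, n_4) = 133.70°
δ = |180° − 133.70°| = 46.30°
46.30° > 2α = 11.42°  →  invalid

δ = 46.30°, invalid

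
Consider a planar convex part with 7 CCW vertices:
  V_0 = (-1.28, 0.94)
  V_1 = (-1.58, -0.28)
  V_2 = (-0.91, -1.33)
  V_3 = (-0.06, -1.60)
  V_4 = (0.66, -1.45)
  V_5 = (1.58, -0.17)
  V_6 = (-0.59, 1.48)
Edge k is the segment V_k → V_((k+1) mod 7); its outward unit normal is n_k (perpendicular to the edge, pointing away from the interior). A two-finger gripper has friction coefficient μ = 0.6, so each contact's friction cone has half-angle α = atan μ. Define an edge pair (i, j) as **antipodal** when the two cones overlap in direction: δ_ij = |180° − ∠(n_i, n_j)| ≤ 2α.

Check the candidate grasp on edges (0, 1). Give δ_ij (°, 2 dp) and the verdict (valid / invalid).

δ = 133.64°, invalid

α = atan 0.6 = 30.96°;  2α = 61.93°
edge 0: e_0 = (-0.30, -1.22);  n_0 = (-0.9711, +0.2388)
edge 1: e_1 = (+0.67, -1.05);  n_1 = (-0.8430, -0.5379)
∠(n_0, n_1) = 46.36°
δ = |180° − 46.36°| = 133.64°
133.64° > 2α = 61.93°  →  invalid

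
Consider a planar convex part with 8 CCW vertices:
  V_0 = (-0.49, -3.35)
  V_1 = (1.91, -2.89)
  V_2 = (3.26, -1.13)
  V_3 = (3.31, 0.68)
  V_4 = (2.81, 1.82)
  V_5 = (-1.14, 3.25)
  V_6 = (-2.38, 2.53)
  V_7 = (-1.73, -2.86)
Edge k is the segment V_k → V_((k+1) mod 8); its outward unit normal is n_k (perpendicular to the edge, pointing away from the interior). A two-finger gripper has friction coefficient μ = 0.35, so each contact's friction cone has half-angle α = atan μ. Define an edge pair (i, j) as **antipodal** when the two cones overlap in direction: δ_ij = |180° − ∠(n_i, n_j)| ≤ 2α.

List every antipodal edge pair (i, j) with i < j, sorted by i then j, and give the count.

α = atan 0.35 = 19.29°;  2α = 38.58°
n_0 = (+0.1882, -0.9821)
n_1 = (+0.7935, -0.6086)
n_2 = (+0.9996, -0.0276)
n_3 = (+0.9158, +0.4017)
n_4 = (+0.3404, +0.9403)
n_5 = (-0.5021, +0.8648)
n_6 = (-0.9928, -0.1197)
n_7 = (-0.3675, -0.9300)
  (0,1): δ = 138.34°  ·
  (0,2): δ = 102.43°  ·
  (0,3): δ = 77.17°  ·
  (0,4): δ = 30.75°  ✓
  (0,5): δ = 19.29°  ✓
  (0,6): δ = 86.03°  ·
  (0,7): δ = 147.59°  ·
  (1,2): δ = 144.09°  ·
  (1,3): δ = 118.83°  ·
  (1,4): δ = 72.41°  ·
  (1,5): δ = 22.37°  ✓
  (1,6): δ = 44.37°  ·
  (1,7): δ = 105.93°  ·
  (2,3): δ = 154.74°  ·
  (2,4): δ = 108.32°  ·
  (2,5): δ = 58.28°  ·
  (2,6): δ = 8.46°  ✓
  (2,7): δ = 70.02°  ·
  (3,4): δ = 133.58°  ·
  (3,5): δ = 83.54°  ·
  (3,6): δ = 16.81°  ✓
  (3,7): δ = 44.76°  ·
  (4,5): δ = 129.96°  ·
  (4,6): δ = 63.22°  ·
  (4,7): δ = 1.66°  ✓
  (5,6): δ = 113.27°  ·
  (5,7): δ = 51.70°  ·
  (6,7): δ = 118.44°  ·
antipodal pairs: 6

count = 6; pairs: (0,4), (0,5), (1,5), (2,6), (3,6), (4,7)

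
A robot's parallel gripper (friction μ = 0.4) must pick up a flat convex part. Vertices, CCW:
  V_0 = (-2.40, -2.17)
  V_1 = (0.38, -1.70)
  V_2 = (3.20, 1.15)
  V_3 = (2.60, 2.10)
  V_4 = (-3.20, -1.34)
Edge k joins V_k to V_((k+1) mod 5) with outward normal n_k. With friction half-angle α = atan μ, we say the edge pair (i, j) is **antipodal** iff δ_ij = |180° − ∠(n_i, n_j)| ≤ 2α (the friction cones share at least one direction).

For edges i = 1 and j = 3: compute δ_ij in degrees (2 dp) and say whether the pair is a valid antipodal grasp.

δ = 14.63°, valid

α = atan 0.4 = 21.80°;  2α = 43.60°
edge 1: e_1 = (+2.82, +2.85);  n_1 = (+0.7108, -0.7034)
edge 3: e_3 = (-5.80, -3.44);  n_3 = (-0.5101, +0.8601)
∠(n_1, n_3) = 165.37°
δ = |180° − 165.37°| = 14.63°
14.63° ≤ 2α = 43.60°  →  valid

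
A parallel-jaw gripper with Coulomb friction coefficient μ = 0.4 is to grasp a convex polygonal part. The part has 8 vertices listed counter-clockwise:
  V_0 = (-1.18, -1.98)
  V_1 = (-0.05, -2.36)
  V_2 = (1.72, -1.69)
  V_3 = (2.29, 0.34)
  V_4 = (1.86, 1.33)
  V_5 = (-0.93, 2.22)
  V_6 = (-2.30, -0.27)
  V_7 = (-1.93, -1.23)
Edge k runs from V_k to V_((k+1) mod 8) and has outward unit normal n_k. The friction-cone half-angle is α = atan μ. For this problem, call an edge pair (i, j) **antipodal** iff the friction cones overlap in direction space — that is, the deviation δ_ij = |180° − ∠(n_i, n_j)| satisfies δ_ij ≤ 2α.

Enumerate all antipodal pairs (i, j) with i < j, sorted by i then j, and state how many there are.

α = atan 0.4 = 21.80°;  2α = 43.60°
n_0 = (-0.3187, -0.9478)
n_1 = (+0.3540, -0.9352)
n_2 = (+0.9628, -0.2703)
n_3 = (+0.9172, +0.3984)
n_4 = (+0.3039, +0.9527)
n_5 = (-0.8761, +0.4821)
n_6 = (-0.9331, -0.3596)
n_7 = (-0.7071, -0.7071)
  (0,1): δ = 140.68°  ·
  (0,2): δ = 87.10°  ·
  (0,3): δ = 47.94°  ·
  (0,4): δ = 0.89°  ✓
  (0,5): δ = 79.77°  ·
  (0,6): δ = 129.66°  ·
  (0,7): δ = 153.59°  ·
  (1,2): δ = 126.42°  ·
  (1,3): δ = 87.26°  ·
  (1,4): δ = 38.43°  ✓
  (1,5): δ = 40.45°  ✓
  (1,6): δ = 90.34°  ·
  (1,7): δ = 114.27°  ·
  (2,3): δ = 140.84°  ·
  (2,4): δ = 92.01°  ·
  (2,5): δ = 13.14°  ✓
  (2,6): δ = 36.76°  ✓
  (2,7): δ = 60.68°  ·
  (3,4): δ = 131.17°  ·
  (3,5): δ = 52.30°  ·
  (3,6): δ = 2.40°  ✓
  (3,7): δ = 21.52°  ✓
  (4,5): δ = 101.13°  ·
  (4,6): δ = 51.23°  ·
  (4,7): δ = 27.31°  ✓
  (5,6): δ = 130.10°  ·
  (5,7): δ = 106.18°  ·
  (6,7): δ = 156.08°  ·
antipodal pairs: 8

count = 8; pairs: (0,4), (1,4), (1,5), (2,5), (2,6), (3,6), (3,7), (4,7)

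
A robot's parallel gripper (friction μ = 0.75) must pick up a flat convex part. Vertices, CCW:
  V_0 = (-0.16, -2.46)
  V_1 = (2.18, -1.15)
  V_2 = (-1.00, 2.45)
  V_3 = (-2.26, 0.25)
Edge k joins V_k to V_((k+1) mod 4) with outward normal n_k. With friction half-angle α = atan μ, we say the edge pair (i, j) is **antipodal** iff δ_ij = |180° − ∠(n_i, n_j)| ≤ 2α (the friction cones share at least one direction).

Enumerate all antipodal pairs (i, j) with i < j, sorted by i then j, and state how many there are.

α = atan 0.75 = 36.87°;  2α = 73.74°
n_0 = (+0.4885, -0.8726)
n_1 = (+0.7495, +0.6620)
n_2 = (-0.8678, +0.4970)
n_3 = (-0.7905, -0.6125)
  (0,1): δ = 77.79°  ·
  (0,2): δ = 30.96°  ✓
  (0,3): δ = 98.53°  ·
  (1,2): δ = 71.26°  ✓
  (1,3): δ = 3.68°  ✓
  (2,3): δ = 112.43°  ·
antipodal pairs: 3

count = 3; pairs: (0,2), (1,2), (1,3)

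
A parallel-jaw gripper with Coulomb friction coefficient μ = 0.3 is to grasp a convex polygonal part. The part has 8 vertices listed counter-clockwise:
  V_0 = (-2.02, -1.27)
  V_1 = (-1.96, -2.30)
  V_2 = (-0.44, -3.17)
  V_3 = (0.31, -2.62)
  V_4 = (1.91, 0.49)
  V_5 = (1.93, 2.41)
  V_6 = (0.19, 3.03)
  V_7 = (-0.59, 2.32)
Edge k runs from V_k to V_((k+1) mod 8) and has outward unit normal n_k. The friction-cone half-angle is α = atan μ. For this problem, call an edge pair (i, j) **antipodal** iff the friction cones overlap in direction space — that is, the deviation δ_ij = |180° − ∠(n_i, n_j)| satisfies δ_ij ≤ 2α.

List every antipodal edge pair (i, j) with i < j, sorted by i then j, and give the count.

count = 8; pairs: (0,3), (0,4), (1,5), (2,6), (2,7), (3,6), (3,7), (4,7)

α = atan 0.3 = 16.70°;  2α = 33.40°
n_0 = (-0.9983, -0.0582)
n_1 = (-0.4968, -0.8679)
n_2 = (+0.5914, -0.8064)
n_3 = (+0.8892, -0.4575)
n_4 = (+0.9999, -0.0104)
n_5 = (+0.3357, +0.9420)
n_6 = (-0.6731, +0.7395)
n_7 = (-0.9290, +0.3701)
  (0,1): δ = 123.12°  ·
  (0,2): δ = 57.08°  ·
  (0,3): δ = 30.56°  ✓
  (0,4): δ = 3.93°  ✓
  (0,5): δ = 67.05°  ·
  (0,6): δ = 128.98°  ·
  (0,7): δ = 154.95°  ·
  (1,2): δ = 113.96°  ·
  (1,3): δ = 87.44°  ·
  (1,4): δ = 60.81°  ·
  (1,5): δ = 10.17°  ✓
  (1,6): δ = 72.10°  ·
  (1,7): δ = 98.07°  ·
  (2,3): δ = 153.48°  ·
  (2,4): δ = 126.85°  ·
  (2,5): δ = 55.87°  ·
  (2,6): δ = 6.06°  ✓
  (2,7): δ = 32.03°  ✓
  (3,4): δ = 153.37°  ·
  (3,5): δ = 82.39°  ·
  (3,6): δ = 20.47°  ✓
  (3,7): δ = 5.51°  ✓
  (4,5): δ = 109.02°  ·
  (4,6): δ = 47.09°  ·
  (4,7): δ = 21.12°  ✓
  (5,6): δ = 118.08°  ·
  (5,7): δ = 92.11°  ·
  (6,7): δ = 154.03°  ·
antipodal pairs: 8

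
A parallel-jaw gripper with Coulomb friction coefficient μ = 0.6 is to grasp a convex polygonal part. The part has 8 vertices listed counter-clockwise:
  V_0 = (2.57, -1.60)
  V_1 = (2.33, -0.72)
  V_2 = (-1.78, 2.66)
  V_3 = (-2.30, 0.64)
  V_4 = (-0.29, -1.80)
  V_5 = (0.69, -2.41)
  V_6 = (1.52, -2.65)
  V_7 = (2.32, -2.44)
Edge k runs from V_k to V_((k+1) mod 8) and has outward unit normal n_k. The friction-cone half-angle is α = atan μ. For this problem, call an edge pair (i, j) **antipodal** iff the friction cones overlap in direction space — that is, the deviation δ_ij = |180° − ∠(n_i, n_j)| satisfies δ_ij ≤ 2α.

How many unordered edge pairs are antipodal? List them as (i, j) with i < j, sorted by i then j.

α = atan 0.6 = 30.96°;  2α = 61.93°
n_0 = (+0.9648, +0.2631)
n_1 = (+0.6352, +0.7724)
n_2 = (-0.9684, +0.2493)
n_3 = (-0.7718, -0.6358)
n_4 = (-0.5284, -0.8490)
n_5 = (-0.2778, -0.9606)
n_6 = (+0.2539, -0.9672)
n_7 = (+0.9585, -0.2853)
  (0,1): δ = 144.69°  ·
  (0,2): δ = 29.69°  ✓
  (0,3): δ = 24.23°  ✓
  (0,4): δ = 42.84°  ✓
  (0,5): δ = 58.62°  ✓
  (0,6): δ = 89.45°  ·
  (0,7): δ = 148.17°  ·
  (1,2): δ = 65.00°  ·
  (1,3): δ = 11.09°  ✓
  (1,4): δ = 7.53°  ✓
  (1,5): δ = 23.31°  ✓
  (1,6): δ = 54.14°  ✓
  (1,7): δ = 112.86°  ·
  (2,3): δ = 126.08°  ·
  (2,4): δ = 107.46°  ·
  (2,5): δ = 91.69°  ·
  (2,6): δ = 60.86°  ✓
  (2,7): δ = 2.14°  ✓
  (3,4): δ = 161.38°  ·
  (3,5): δ = 145.61°  ·
  (3,6): δ = 114.77°  ·
  (3,7): δ = 56.05°  ✓
  (4,5): δ = 164.23°  ·
  (4,6): δ = 133.39°  ·
  (4,7): δ = 74.67°  ·
  (5,6): δ = 149.16°  ·
  (5,7): δ = 90.45°  ·
  (6,7): δ = 121.28°  ·
antipodal pairs: 11

count = 11; pairs: (0,2), (0,3), (0,4), (0,5), (1,3), (1,4), (1,5), (1,6), (2,6), (2,7), (3,7)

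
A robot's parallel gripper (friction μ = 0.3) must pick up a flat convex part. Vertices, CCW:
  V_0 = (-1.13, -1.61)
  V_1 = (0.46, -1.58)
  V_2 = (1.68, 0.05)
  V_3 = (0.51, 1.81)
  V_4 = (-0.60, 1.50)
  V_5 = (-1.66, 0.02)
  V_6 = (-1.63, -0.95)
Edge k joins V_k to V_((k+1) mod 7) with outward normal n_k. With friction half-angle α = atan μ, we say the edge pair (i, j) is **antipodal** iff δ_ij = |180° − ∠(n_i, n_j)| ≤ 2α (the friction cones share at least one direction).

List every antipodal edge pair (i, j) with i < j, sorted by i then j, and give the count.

count = 4; pairs: (0,3), (1,4), (2,5), (2,6)

α = atan 0.3 = 16.70°;  2α = 33.40°
n_0 = (+0.0189, -0.9998)
n_1 = (+0.8006, -0.5992)
n_2 = (+0.8328, +0.5536)
n_3 = (-0.2690, +0.9631)
n_4 = (-0.8130, +0.5823)
n_5 = (-0.9995, -0.0309)
n_6 = (-0.7971, -0.6039)
  (0,1): δ = 127.89°  ·
  (0,2): δ = 57.47°  ·
  (0,3): δ = 14.52°  ✓
  (0,4): δ = 53.31°  ·
  (0,5): δ = 90.69°  ·
  (0,6): δ = 126.07°  ·
  (1,2): δ = 109.57°  ·
  (1,3): δ = 37.58°  ·
  (1,4): δ = 1.20°  ✓
  (1,5): δ = 38.59°  ·
  (1,6): δ = 73.96°  ·
  (2,3): δ = 108.01°  ·
  (2,4): δ = 69.23°  ·
  (2,5): δ = 31.84°  ✓
  (2,6): δ = 3.53°  ✓
  (3,4): δ = 141.21°  ·
  (3,5): δ = 103.83°  ·
  (3,6): δ = 68.46°  ·
  (4,5): δ = 142.62°  ·
  (4,6): δ = 107.24°  ·
  (5,6): δ = 144.62°  ·
antipodal pairs: 4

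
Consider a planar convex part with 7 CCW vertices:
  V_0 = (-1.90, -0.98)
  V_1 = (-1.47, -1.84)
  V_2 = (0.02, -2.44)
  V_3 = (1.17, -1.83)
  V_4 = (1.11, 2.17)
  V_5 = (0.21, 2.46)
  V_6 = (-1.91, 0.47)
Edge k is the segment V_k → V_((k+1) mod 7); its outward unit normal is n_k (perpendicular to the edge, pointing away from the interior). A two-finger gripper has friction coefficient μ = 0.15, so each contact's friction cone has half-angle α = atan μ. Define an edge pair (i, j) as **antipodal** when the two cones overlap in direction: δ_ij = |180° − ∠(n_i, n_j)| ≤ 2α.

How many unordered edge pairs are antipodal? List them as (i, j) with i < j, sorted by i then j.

count = 3; pairs: (1,4), (2,5), (3,6)

α = atan 0.15 = 8.53°;  2α = 17.06°
n_0 = (-0.8944, -0.4472)
n_1 = (-0.3735, -0.9276)
n_2 = (+0.4686, -0.8834)
n_3 = (+0.9999, +0.0150)
n_4 = (+0.3067, +0.9518)
n_5 = (-0.6844, +0.7291)
n_6 = (-1.0000, -0.0069)
  (0,1): δ = 138.50°  ·
  (0,2): δ = 88.62°  ·
  (0,3): δ = 25.71°  ·
  (0,4): δ = 45.57°  ·
  (0,5): δ = 106.62°  ·
  (0,6): δ = 153.83°  ·
  (1,2): δ = 130.12°  ·
  (1,3): δ = 67.21°  ·
  (1,4): δ = 4.07°  ✓
  (1,5): δ = 65.12°  ·
  (1,6): δ = 112.33°  ·
  (2,3): δ = 117.08°  ·
  (2,4): δ = 45.80°  ·
  (2,5): δ = 15.25°  ✓
  (2,6): δ = 62.45°  ·
  (3,4): δ = 108.72°  ·
  (3,5): δ = 47.67°  ·
  (3,6): δ = 0.46°  ✓
  (4,5): δ = 118.95°  ·
  (4,6): δ = 71.74°  ·
  (5,6): δ = 132.79°  ·
antipodal pairs: 3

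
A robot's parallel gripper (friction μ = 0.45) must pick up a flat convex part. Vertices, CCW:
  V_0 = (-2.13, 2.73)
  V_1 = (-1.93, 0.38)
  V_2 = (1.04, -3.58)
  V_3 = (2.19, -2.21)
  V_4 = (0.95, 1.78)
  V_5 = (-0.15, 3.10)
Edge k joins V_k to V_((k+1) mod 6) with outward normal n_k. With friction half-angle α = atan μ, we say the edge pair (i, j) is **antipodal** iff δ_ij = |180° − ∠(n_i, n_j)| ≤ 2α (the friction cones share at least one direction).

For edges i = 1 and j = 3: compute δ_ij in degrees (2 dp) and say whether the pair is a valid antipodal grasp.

δ = 19.61°, valid

α = atan 0.45 = 24.23°;  2α = 48.46°
edge 1: e_1 = (+2.97, -3.96);  n_1 = (-0.8000, -0.6000)
edge 3: e_3 = (-1.24, +3.99);  n_3 = (+0.9549, +0.2968)
∠(n_1, n_3) = 160.39°
δ = |180° − 160.39°| = 19.61°
19.61° ≤ 2α = 48.46°  →  valid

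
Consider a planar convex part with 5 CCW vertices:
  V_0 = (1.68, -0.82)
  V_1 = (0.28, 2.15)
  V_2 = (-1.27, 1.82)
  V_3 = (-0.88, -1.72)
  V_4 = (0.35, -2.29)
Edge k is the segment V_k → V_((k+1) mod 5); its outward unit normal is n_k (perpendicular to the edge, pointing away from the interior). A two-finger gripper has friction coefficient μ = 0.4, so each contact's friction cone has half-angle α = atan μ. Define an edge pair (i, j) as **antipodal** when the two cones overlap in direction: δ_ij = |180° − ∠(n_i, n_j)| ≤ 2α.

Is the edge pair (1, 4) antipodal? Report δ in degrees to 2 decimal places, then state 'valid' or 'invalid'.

δ = 35.84°, valid

α = atan 0.4 = 21.80°;  2α = 43.60°
edge 1: e_1 = (-1.55, -0.33);  n_1 = (-0.2082, +0.9781)
edge 4: e_4 = (+1.33, +1.47);  n_4 = (+0.7415, -0.6709)
∠(n_1, n_4) = 144.16°
δ = |180° − 144.16°| = 35.84°
35.84° ≤ 2α = 43.60°  →  valid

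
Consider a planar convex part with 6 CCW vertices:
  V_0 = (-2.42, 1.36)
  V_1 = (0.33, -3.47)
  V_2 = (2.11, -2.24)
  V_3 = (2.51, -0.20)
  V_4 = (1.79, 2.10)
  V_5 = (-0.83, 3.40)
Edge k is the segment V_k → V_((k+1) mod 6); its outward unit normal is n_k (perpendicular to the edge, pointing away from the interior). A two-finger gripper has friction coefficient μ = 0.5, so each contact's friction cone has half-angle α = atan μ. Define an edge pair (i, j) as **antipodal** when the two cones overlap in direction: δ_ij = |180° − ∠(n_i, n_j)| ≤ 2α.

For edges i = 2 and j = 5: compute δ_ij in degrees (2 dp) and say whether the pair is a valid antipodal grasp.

δ = 26.84°, valid

α = atan 0.5 = 26.57°;  2α = 53.13°
edge 2: e_2 = (+0.40, +2.04);  n_2 = (+0.9813, -0.1924)
edge 5: e_5 = (-1.59, -2.04);  n_5 = (-0.7887, +0.6147)
∠(n_2, n_5) = 153.16°
δ = |180° − 153.16°| = 26.84°
26.84° ≤ 2α = 53.13°  →  valid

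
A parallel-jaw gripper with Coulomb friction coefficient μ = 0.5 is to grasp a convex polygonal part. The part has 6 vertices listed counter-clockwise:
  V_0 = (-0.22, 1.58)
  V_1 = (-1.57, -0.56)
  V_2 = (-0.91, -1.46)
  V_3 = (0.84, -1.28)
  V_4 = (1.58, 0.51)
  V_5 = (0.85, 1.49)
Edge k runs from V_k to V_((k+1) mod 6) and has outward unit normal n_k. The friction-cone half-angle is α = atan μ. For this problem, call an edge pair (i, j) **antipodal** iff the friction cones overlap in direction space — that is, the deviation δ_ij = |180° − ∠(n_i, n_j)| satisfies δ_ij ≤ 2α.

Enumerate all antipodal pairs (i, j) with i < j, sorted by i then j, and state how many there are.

count = 5; pairs: (0,2), (0,3), (1,4), (1,5), (2,5)

α = atan 0.5 = 26.57°;  2α = 53.13°
n_0 = (-0.8458, +0.5335)
n_1 = (-0.8064, -0.5914)
n_2 = (+0.1023, -0.9948)
n_3 = (+0.9241, -0.3820)
n_4 = (+0.8020, +0.5974)
n_5 = (+0.0838, +0.9965)
  (0,1): δ = 111.50°  ·
  (0,2): δ = 51.88°  ✓
  (0,3): δ = 9.78°  ✓
  (0,4): δ = 68.93°  ·
  (0,5): δ = 117.44°  ·
  (1,2): δ = 120.38°  ·
  (1,3): δ = 58.71°  ·
  (1,4): δ = 0.43°  ✓
  (1,5): δ = 48.94°  ✓
  (2,3): δ = 118.33°  ·
  (2,4): δ = 59.19°  ·
  (2,5): δ = 10.68°  ✓
  (3,4): δ = 120.86°  ·
  (3,5): δ = 72.35°  ·
  (4,5): δ = 131.49°  ·
antipodal pairs: 5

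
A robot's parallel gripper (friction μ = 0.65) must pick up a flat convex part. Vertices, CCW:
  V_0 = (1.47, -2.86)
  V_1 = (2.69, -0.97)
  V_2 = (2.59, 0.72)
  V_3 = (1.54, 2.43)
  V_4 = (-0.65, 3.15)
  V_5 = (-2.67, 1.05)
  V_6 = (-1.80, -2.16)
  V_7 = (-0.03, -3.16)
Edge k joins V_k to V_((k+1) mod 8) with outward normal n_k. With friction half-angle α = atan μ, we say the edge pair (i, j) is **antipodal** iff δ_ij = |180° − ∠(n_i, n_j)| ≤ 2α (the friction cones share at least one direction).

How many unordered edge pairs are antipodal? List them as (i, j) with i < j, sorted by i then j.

count = 11; pairs: (0,4), (0,5), (1,4), (1,5), (1,6), (2,5), (2,6), (3,5), (3,6), (3,7), (4,7)

α = atan 0.65 = 33.02°;  2α = 66.05°
n_0 = (+0.8402, -0.5423)
n_1 = (+0.9983, +0.0591)
n_2 = (+0.8522, +0.5233)
n_3 = (+0.3123, +0.9500)
n_4 = (-0.7207, +0.6932)
n_5 = (-0.9652, -0.2616)
n_6 = (-0.4919, -0.8707)
n_7 = (+0.1961, -0.9806)
  (0,1): δ = 143.77°  ·
  (0,2): δ = 115.61°  ·
  (0,3): δ = 75.36°  ·
  (0,4): δ = 11.05°  ✓
  (0,5): δ = 48.01°  ✓
  (0,6): δ = 93.38°  ·
  (0,7): δ = 134.15°  ·
  (1,2): δ = 151.83°  ·
  (1,3): δ = 111.59°  ·
  (1,4): δ = 47.27°  ✓
  (1,5): δ = 11.78°  ✓
  (1,6): δ = 57.15°  ✓
  (1,7): δ = 97.92°  ·
  (2,3): δ = 139.75°  ·
  (2,4): δ = 75.44°  ·
  (2,5): δ = 16.39°  ✓
  (2,6): δ = 28.98°  ✓
  (2,7): δ = 69.76°  ·
  (3,4): δ = 115.69°  ·
  (3,5): δ = 56.64°  ✓
  (3,6): δ = 11.27°  ✓
  (3,7): δ = 29.51°  ✓
  (4,5): δ = 120.95°  ·
  (4,6): δ = 75.58°  ·
  (4,7): δ = 34.80°  ✓
  (5,6): δ = 134.63°  ·
  (5,7): δ = 93.85°  ·
  (6,7): δ = 139.22°  ·
antipodal pairs: 11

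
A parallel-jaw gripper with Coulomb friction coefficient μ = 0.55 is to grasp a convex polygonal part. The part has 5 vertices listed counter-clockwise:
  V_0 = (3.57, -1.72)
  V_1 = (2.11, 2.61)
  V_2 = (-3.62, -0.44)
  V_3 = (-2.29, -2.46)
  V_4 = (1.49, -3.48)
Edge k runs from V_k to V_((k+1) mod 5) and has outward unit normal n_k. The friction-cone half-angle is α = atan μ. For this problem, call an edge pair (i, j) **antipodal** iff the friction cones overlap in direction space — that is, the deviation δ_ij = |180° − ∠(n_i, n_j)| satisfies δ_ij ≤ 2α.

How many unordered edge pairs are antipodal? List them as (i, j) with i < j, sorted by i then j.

α = atan 0.55 = 28.81°;  2α = 57.62°
n_0 = (+0.9476, +0.3195)
n_1 = (-0.4699, +0.8827)
n_2 = (-0.8352, -0.5499)
n_3 = (-0.2605, -0.9655)
n_4 = (+0.6459, -0.7634)
  (0,1): δ = 80.61°  ·
  (0,2): δ = 14.73°  ✓
  (0,3): δ = 56.27°  ✓
  (0,4): δ = 111.60°  ·
  (1,2): δ = 84.66°  ·
  (1,3): δ = 43.13°  ✓
  (1,4): δ = 12.21°  ✓
  (2,3): δ = 138.46°  ·
  (2,4): δ = 83.13°  ·
  (3,4): δ = 124.66°  ·
antipodal pairs: 4

count = 4; pairs: (0,2), (0,3), (1,3), (1,4)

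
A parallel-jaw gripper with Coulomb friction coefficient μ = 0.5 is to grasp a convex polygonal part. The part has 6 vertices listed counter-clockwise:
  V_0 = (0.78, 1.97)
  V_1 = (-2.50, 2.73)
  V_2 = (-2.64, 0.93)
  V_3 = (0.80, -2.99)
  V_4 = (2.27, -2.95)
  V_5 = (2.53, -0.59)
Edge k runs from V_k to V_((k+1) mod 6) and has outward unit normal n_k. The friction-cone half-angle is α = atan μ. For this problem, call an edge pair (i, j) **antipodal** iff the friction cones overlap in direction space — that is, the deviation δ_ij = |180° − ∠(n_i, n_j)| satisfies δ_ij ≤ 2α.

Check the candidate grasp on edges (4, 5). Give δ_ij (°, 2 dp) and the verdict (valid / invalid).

α = atan 0.5 = 26.57°;  2α = 53.13°
edge 4: e_4 = (+0.26, +2.36);  n_4 = (+0.9940, -0.1095)
edge 5: e_5 = (-1.75, +2.56);  n_5 = (+0.8255, +0.5643)
∠(n_4, n_5) = 40.64°
δ = |180° − 40.64°| = 139.36°
139.36° > 2α = 53.13°  →  invalid

δ = 139.36°, invalid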